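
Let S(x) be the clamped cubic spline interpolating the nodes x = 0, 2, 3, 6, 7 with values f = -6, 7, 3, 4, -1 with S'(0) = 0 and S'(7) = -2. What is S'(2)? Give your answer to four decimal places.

With M_i denoting the second derivative at x_i, h_i = 2, 1, 3, 1, and Δ_i = (y_(i+1) − y_i)/h_i = 13/2, -4, 1/3, -5:
  2·M_0 + 6·M_1 + 1·M_2 = 6(Δ_1 - Δ_0) = -63
  1·M_1 + 8·M_2 + 3·M_3 = 6(Δ_2 - Δ_1) = 26
  3·M_2 + 8·M_3 + 1·M_4 = 6(Δ_3 - Δ_2) = -32
Clamped end conditions give two more equations: 2h_0·M_0 + h_0·M_1 = 6(Δ_0 - S'(0)) = 39 and h_3·M_3 + 2h_3·M_4 = 6(S'(7) - Δ_3) = 18.
Solving the tridiagonal system: M_0 = 12469/660, M_1 = -3017/165, M_2 = 589/66, M_3 = -497/55, M_4 = 1487/110.
On [2, 3], S'(x) = b_1 + 2c_1·(x - 2) + 3d_1·(x - 2)² with b_1 = Δ_1 - h_1(2M_1 + M_2)/6 = 401/660, c_1 = M_1/2 = -3017/330, d_1 = (M_2 - M_1)/(6h_1) = 2993/660. So S'(2) = 401/660.

0.6076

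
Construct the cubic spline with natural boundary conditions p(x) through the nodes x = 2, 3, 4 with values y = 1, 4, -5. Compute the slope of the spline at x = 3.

With σ_i denoting the second derivative at x_i, h_i = 1, 1, and Δ_i = (y_(i+1) − y_i)/h_i = 3, -9:
  1·σ_0 + 4·σ_1 + 1·σ_2 = 6(Δ_1 - Δ_0) = -72
Natural end conditions: σ_0 = σ_2 = 0.
Hence σ_0 = 0, σ_1 = -18, σ_2 = 0.
On [3, 4], p'(x) = b_1 + 2c_1·(x - 3) + 3d_1·(x - 3)² with b_1 = Δ_1 - h_1(2σ_1 + σ_2)/6 = -3, c_1 = σ_1/2 = -9, d_1 = (σ_2 - σ_1)/(6h_1) = 3. So p'(3) = -3.

-3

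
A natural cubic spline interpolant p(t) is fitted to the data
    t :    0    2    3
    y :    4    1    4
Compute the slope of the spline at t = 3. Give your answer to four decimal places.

With M_i denoting the second derivative at x_i, h_i = 2, 1, and Δ_i = (y_(i+1) − y_i)/h_i = -3/2, 3:
  2·M_0 + 6·M_1 + 1·M_2 = 6(Δ_1 - Δ_0) = 27
Natural end conditions: M_0 = M_2 = 0.
Hence M_0 = 0, M_1 = 9/2, M_2 = 0.
On [2, 3], p'(t) = b_1 + 2c_1·(t - 2) + 3d_1·(t - 2)² with b_1 = Δ_1 - h_1(2M_1 + M_2)/6 = 3/2, c_1 = M_1/2 = 9/4, d_1 = (M_2 - M_1)/(6h_1) = -3/4. So p'(3) = 15/4.

3.7500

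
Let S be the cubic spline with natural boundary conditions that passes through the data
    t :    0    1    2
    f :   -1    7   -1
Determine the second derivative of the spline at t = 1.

-24

Write m_i for S''(x_i). With h_i = 1, 1 and divided differences Δ_i = 8, -8, the continuity of S' gives the tridiagonal system
  1·m_0 + 4·m_1 + 1·m_2 = 6(Δ_1 - Δ_0) = -96
Natural end conditions: m_0 = m_2 = 0.
Hence m_0 = 0, m_1 = -24, m_2 = 0.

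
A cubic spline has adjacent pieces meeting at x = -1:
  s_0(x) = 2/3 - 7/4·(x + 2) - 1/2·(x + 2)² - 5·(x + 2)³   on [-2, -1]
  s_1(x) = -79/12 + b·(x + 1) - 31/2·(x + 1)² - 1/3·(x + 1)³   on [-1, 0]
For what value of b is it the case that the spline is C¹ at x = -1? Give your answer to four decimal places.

-17.7500

s_0'(x) = -7/4 - 1·(x + 2) - 15·(x + 2)², so s_0'(-1) = -71/4. On the right, s_1'(-1) = b, so b = -71/4.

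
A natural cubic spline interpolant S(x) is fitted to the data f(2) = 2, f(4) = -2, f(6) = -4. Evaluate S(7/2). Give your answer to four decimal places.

-1.1641

Put m_i = S'' at the i-th knot. Here h = (2, 2) and Δ = (-2, -1), so the interior equations h_(i-1)·m_(i-1) + 2(h_(i-1)+h_i)·m_i + h_i·m_(i+1) = 6(Δ_i − Δ_(i-1)) read
  2·m_0 + 8·m_1 + 2·m_2 = 6(Δ_1 - Δ_0) = 6
Natural end conditions: m_0 = m_2 = 0.
Solving: m_0 = 0, m_1 = 3/4, m_2 = 0.
On [2, 4], S(x) = 2 - 9/4·(x - 2) + 0·(x - 2)² + 1/16·(x - 2)³.
With (x - 2) = 3/2: S(7/2) = -149/128.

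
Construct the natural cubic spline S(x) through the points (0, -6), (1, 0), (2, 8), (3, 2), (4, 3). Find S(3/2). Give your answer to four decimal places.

With m_i denoting the second derivative at x_i, h_i = 1, 1, 1, 1, and Δ_i = (y_(i+1) − y_i)/h_i = 6, 8, -6, 1:
  1·m_0 + 4·m_1 + 1·m_2 = 6(Δ_1 - Δ_0) = 12
  1·m_1 + 4·m_2 + 1·m_3 = 6(Δ_2 - Δ_1) = -84
  1·m_2 + 4·m_3 + 1·m_4 = 6(Δ_3 - Δ_2) = 42
Natural end conditions: m_0 = m_4 = 0.
Hence m_0 = 0, m_1 = 279/28, m_2 = -195/7, m_3 = 489/28, m_4 = 0.
On [1, 2], S(x) = 0 + 261/28·(x - 1) + 279/56·(x - 1)² - 353/56·(x - 1)³.
With (x - 1) = 1/2: S(3/2) = 2293/448.

5.1183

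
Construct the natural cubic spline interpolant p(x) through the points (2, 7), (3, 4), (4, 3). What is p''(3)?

3

Put M_i = p'' at the i-th knot. Here h = (1, 1) and Δ = (-3, -1), so the interior equations h_(i-1)·M_(i-1) + 2(h_(i-1)+h_i)·M_i + h_i·M_(i+1) = 6(Δ_i − Δ_(i-1)) read
  1·M_0 + 4·M_1 + 1·M_2 = 6(Δ_1 - Δ_0) = 12
Natural end conditions: M_0 = M_2 = 0.
Forward elimination and back-substitution give M_0 = 0, M_1 = 3, M_2 = 0.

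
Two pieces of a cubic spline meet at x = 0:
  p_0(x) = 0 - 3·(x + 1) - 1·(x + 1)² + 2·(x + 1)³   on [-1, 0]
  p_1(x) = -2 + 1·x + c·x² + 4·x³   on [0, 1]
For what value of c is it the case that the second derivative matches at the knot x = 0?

p_0''(x) = -2 + 12·(x + 1), so p_0''(0) = 10. On the right, p_1''(0) = 2c, so c = 5.

5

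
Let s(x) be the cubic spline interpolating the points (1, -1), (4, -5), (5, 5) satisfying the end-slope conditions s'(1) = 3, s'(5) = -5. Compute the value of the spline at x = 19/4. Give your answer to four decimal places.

4.7148

Put m_i = s'' at the i-th knot. Here h = (3, 1) and Δ = (-4/3, 10), so the interior equations h_(i-1)·m_(i-1) + 2(h_(i-1)+h_i)·m_i + h_i·m_(i+1) = 6(Δ_i − Δ_(i-1)) read
  3·m_0 + 8·m_1 + 1·m_2 = 6(Δ_1 - Δ_0) = 68
Clamped end conditions give two more equations: 2h_0·m_0 + h_0·m_1 = 6(Δ_0 - s'(1)) = -26 and h_1·m_1 + 2h_1·m_2 = 6(s'(5) - Δ_1) = -90.
Solving the tridiagonal system: m_0 = -89/6, m_1 = 21, m_2 = -111/2.
On [4, 5], s(x) = -5 + 49/4·(x - 4) + 21/2·(x - 4)² - 51/4·(x - 4)³.
With (x - 4) = 3/4: s(19/4) = 1207/256.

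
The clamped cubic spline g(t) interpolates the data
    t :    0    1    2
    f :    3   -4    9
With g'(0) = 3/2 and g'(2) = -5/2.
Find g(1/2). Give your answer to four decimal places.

With m_i denoting the second derivative at x_i, h_i = 1, 1, and Δ_i = (y_(i+1) − y_i)/h_i = -7, 13:
  1·m_0 + 4·m_1 + 1·m_2 = 6(Δ_1 - Δ_0) = 120
Clamped end conditions give two more equations: 2h_0·m_0 + h_0·m_1 = 6(Δ_0 - g'(0)) = -51 and h_1·m_1 + 2h_1·m_2 = 6(g'(2) - Δ_1) = -93.
Solving the tridiagonal system: m_0 = -115/2, m_1 = 64, m_2 = -157/2.
On [0, 1], g(t) = 3 + 3/2·t - 115/4·t² + 81/4·t³.
With t = 1/2: g(1/2) = -29/32.

-0.9063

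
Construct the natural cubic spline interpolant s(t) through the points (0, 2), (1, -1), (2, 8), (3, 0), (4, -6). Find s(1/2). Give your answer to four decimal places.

-1.1741

With m_i denoting the second derivative at x_i, h_i = 1, 1, 1, 1, and Δ_i = (y_(i+1) − y_i)/h_i = -3, 9, -8, -6:
  1·m_0 + 4·m_1 + 1·m_2 = 6(Δ_1 - Δ_0) = 72
  1·m_1 + 4·m_2 + 1·m_3 = 6(Δ_2 - Δ_1) = -102
  1·m_2 + 4·m_3 + 1·m_4 = 6(Δ_3 - Δ_2) = 12
Natural end conditions: m_0 = m_4 = 0.
Solving: m_0 = 0, m_1 = 375/14, m_2 = -246/7, m_3 = 165/14, m_4 = 0.
On [0, 1], s(t) = 2 - 209/28·t + 0·t² + 125/28·t³.
With t = 1/2: s(1/2) = -263/224.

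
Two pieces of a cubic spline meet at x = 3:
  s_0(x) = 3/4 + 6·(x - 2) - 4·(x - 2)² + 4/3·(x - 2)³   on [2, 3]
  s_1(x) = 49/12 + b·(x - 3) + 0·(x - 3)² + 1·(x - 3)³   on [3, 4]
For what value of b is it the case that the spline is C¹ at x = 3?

s_0'(x) = 6 - 8·(x - 2) + 4·(x - 2)², so s_0'(3) = 2. On the right, s_1'(3) = b, so b = 2.

2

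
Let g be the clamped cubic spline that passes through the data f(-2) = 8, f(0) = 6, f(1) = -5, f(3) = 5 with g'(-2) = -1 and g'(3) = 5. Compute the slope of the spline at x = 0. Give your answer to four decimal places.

Put m_i = g'' at the i-th knot. Here h = (2, 1, 2) and Δ = (-1, -11, 5), so the interior equations h_(i-1)·m_(i-1) + 2(h_(i-1)+h_i)·m_i + h_i·m_(i+1) = 6(Δ_i − Δ_(i-1)) read
  2·m_0 + 6·m_1 + 1·m_2 = 6(Δ_1 - Δ_0) = -60
  1·m_1 + 6·m_2 + 2·m_3 = 6(Δ_2 - Δ_1) = 96
Clamped end conditions give two more equations: 2h_0·m_0 + h_0·m_1 = 6(Δ_0 - g'(-2)) = 0 and h_2·m_2 + 2h_2·m_3 = 6(g'(3) - Δ_2) = 0.
Solving: m_0 = 33/4, m_1 = -33/2, m_2 = 45/2, m_3 = -45/4.
On [0, 1], g'(x) = b_1 + 2c_1·x + 3d_1·x² with b_1 = Δ_1 - h_1(2m_1 + m_2)/6 = -37/4, c_1 = m_1/2 = -33/4, d_1 = (m_2 - m_1)/(6h_1) = 13/2. So g'(0) = -37/4.

-9.2500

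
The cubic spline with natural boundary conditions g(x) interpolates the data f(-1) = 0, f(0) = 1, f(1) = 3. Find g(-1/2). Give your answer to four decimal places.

With M_i denoting the second derivative at x_i, h_i = 1, 1, and Δ_i = (y_(i+1) − y_i)/h_i = 1, 2:
  1·M_0 + 4·M_1 + 1·M_2 = 6(Δ_1 - Δ_0) = 6
Natural end conditions: M_0 = M_2 = 0.
Hence M_0 = 0, M_1 = 3/2, M_2 = 0.
On [-1, 0], g(x) = 0 + 3/4·(x + 1) + 0·(x + 1)² + 1/4·(x + 1)³.
With (x + 1) = 1/2: g(-1/2) = 13/32.

0.4063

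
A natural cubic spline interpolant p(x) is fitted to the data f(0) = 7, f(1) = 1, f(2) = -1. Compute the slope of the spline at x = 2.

Put m_i = p'' at the i-th knot. Here h = (1, 1) and Δ = (-6, -2), so the interior equations h_(i-1)·m_(i-1) + 2(h_(i-1)+h_i)·m_i + h_i·m_(i+1) = 6(Δ_i − Δ_(i-1)) read
  1·m_0 + 4·m_1 + 1·m_2 = 6(Δ_1 - Δ_0) = 24
Natural end conditions: m_0 = m_2 = 0.
Forward elimination and back-substitution give m_0 = 0, m_1 = 6, m_2 = 0.
On [1, 2], p'(x) = b_1 + 2c_1·(x - 1) + 3d_1·(x - 1)² with b_1 = Δ_1 - h_1(2m_1 + m_2)/6 = -4, c_1 = m_1/2 = 3, d_1 = (m_2 - m_1)/(6h_1) = -1. So p'(2) = -1.

-1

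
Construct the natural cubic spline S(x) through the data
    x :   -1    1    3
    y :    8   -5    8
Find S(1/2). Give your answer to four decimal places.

Write m_i for S''(x_i). With h_i = 2, 2 and divided differences Δ_i = -13/2, 13/2, the continuity of S' gives the tridiagonal system
  2·m_0 + 8·m_1 + 2·m_2 = 6(Δ_1 - Δ_0) = 78
Natural end conditions: m_0 = m_2 = 0.
Solving the tridiagonal system: m_0 = 0, m_1 = 39/4, m_2 = 0.
On [-1, 1], S(x) = 8 - 39/4·(x + 1) + 0·(x + 1)² + 13/16·(x + 1)³.
With (x + 1) = 3/2: S(1/2) = -497/128.

-3.8828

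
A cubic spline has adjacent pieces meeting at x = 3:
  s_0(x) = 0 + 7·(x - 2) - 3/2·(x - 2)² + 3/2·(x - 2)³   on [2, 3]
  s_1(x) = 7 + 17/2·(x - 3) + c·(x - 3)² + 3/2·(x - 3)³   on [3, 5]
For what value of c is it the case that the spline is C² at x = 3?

3

s_0''(x) = -3 + 9·(x - 2), so s_0''(3) = 6. On the right, s_1''(3) = 2c, so c = 3.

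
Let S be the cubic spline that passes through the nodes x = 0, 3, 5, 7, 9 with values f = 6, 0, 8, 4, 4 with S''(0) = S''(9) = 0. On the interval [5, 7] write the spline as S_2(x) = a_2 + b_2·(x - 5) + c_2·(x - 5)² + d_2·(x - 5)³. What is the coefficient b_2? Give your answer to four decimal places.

1.2958

Write σ_i for S''(x_i). With h_i = 3, 2, 2, 2 and divided differences Δ_i = -2, 4, -2, 0, the continuity of S' gives the tridiagonal system
  3·σ_0 + 10·σ_1 + 2·σ_2 = 6(Δ_1 - Δ_0) = 36
  2·σ_1 + 8·σ_2 + 2·σ_3 = 6(Δ_2 - Δ_1) = -36
  2·σ_2 + 8·σ_3 + 2·σ_4 = 6(Δ_3 - Δ_2) = 12
Natural end conditions: σ_0 = σ_4 = 0.
Forward elimination and back-substitution give σ_0 = 0, σ_1 = 348/71, σ_2 = -462/71, σ_3 = 222/71, σ_4 = 0.
On [5, 7], with S_2(x) = a_2 + b_2·(x - 5) + c_2·(x - 5)² + d_2·(x - 5)³: c_2 = σ_2/2 = -231/71, d_2 = (σ_3 - σ_2)/(6h_2) = 57/71, b_2 = Δ_2 - h_2(2σ_2 + σ_3)/6 = 92/71.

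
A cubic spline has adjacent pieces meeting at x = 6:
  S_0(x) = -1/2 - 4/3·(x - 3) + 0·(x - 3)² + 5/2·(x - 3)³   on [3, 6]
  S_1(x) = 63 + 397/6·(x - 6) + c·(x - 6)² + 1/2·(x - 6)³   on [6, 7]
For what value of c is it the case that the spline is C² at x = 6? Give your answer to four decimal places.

22.5000

S_0''(x) = 0 + 15·(x - 3), so S_0''(6) = 45. On the right, S_1''(6) = 2c, so c = 45/2.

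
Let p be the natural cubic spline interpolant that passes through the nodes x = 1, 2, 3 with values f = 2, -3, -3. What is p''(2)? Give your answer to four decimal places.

7.5000

Put M_i = p'' at the i-th knot. Here h = (1, 1) and Δ = (-5, 0), so the interior equations h_(i-1)·M_(i-1) + 2(h_(i-1)+h_i)·M_i + h_i·M_(i+1) = 6(Δ_i − Δ_(i-1)) read
  1·M_0 + 4·M_1 + 1·M_2 = 6(Δ_1 - Δ_0) = 30
Natural end conditions: M_0 = M_2 = 0.
Forward elimination and back-substitution give M_0 = 0, M_1 = 15/2, M_2 = 0.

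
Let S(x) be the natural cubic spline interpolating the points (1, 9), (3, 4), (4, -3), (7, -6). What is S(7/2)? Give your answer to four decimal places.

0.5120

With M_i denoting the second derivative at x_i, h_i = 2, 1, 3, and Δ_i = (y_(i+1) − y_i)/h_i = -5/2, -7, -1:
  2·M_0 + 6·M_1 + 1·M_2 = 6(Δ_1 - Δ_0) = -27
  1·M_1 + 8·M_2 + 3·M_3 = 6(Δ_2 - Δ_1) = 36
Natural end conditions: M_0 = M_3 = 0.
Solving the tridiagonal system: M_0 = 0, M_1 = -252/47, M_2 = 243/47, M_3 = 0.
On [3, 4], S(x) = 4 - 571/94·(x - 3) - 126/47·(x - 3)² + 165/94·(x - 3)³.
With (x - 3) = 1/2: S(7/2) = 385/752.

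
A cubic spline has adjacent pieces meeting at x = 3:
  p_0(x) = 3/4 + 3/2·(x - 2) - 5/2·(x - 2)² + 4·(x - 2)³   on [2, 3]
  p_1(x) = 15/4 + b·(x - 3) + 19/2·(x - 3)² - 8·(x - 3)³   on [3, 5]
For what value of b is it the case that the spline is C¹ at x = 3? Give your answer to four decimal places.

8.5000

p_0'(x) = 3/2 - 5·(x - 2) + 12·(x - 2)², so p_0'(3) = 17/2. On the right, p_1'(3) = b, so b = 17/2.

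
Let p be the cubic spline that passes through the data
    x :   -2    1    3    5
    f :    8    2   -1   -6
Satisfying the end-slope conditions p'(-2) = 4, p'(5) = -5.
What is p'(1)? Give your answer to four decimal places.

-3.0541

Write σ_i for p''(x_i). With h_i = 3, 2, 2 and divided differences Δ_i = -2, -3/2, -5/2, the continuity of p' gives the tridiagonal system
  3·σ_0 + 10·σ_1 + 2·σ_2 = 6(Δ_1 - Δ_0) = 3
  2·σ_1 + 8·σ_2 + 2·σ_3 = 6(Δ_2 - Δ_1) = -6
Clamped end conditions give two more equations: 2h_0·σ_0 + h_0·σ_1 = 6(Δ_0 - p'(-2)) = -36 and h_2·σ_2 + 2h_2·σ_3 = 6(p'(5) - Δ_2) = -15.
Forward elimination and back-substitution give σ_0 = -270/37, σ_1 = 96/37, σ_2 = -39/74, σ_3 = -129/37.
On [1, 3], p'(x) = b_1 + 2c_1·(x - 1) + 3d_1·(x - 1)² with b_1 = Δ_1 - h_1(2σ_1 + σ_2)/6 = -113/37, c_1 = σ_1/2 = 48/37, d_1 = (σ_2 - σ_1)/(6h_1) = -77/296. So p'(1) = -113/37.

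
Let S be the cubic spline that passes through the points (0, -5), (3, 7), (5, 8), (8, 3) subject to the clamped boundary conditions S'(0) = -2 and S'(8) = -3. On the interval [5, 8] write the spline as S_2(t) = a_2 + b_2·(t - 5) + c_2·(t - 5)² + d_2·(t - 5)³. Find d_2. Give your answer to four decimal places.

With M_i denoting the second derivative at x_i, h_i = 3, 2, 3, and Δ_i = (y_(i+1) − y_i)/h_i = 4, 1/2, -5/3:
  3·M_0 + 10·M_1 + 2·M_2 = 6(Δ_1 - Δ_0) = -21
  2·M_1 + 10·M_2 + 3·M_3 = 6(Δ_2 - Δ_1) = -13
Clamped end conditions give two more equations: 2h_0·M_0 + h_0·M_1 = 6(Δ_0 - S'(0)) = 36 and h_2·M_2 + 2h_2·M_3 = 6(S'(8) - Δ_2) = -8.
Solving: M_0 = 755/91, M_1 = -418/91, M_2 = 2/91, M_3 = -367/273.
On [5, 8], with S_2(t) = a_2 + b_2·(t - 5) + c_2·(t - 5)² + d_2·(t - 5)³: c_2 = M_2/2 = 1/91, d_2 = (M_3 - M_2)/(6h_2) = -373/4914, b_2 = Δ_2 - h_2(2M_2 + M_3)/6 = -185/182.

-0.0759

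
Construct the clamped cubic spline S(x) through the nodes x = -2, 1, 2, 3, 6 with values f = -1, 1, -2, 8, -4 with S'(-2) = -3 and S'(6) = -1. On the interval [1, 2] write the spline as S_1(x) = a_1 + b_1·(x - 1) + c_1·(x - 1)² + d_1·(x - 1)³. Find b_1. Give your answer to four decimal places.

-4.3510

Let σ_i = S''(x_i). Step sizes h_i = 3, 1, 1, 3; slopes of the chords Δ_i = (y_(i+1) - y_i)/h_i = 2/3, -3, 10, -4.
  3·σ_0 + 8·σ_1 + 1·σ_2 = 6(Δ_1 - Δ_0) = -22
  1·σ_1 + 4·σ_2 + 1·σ_3 = 6(Δ_2 - Δ_1) = 78
  1·σ_2 + 8·σ_3 + 3·σ_4 = 6(Δ_3 - Δ_2) = -84
Clamped end conditions give two more equations: 2h_0·σ_0 + h_0·σ_1 = 6(Δ_0 - S'(-2)) = 22 and h_3·σ_3 + 2h_3·σ_4 = 6(S'(6) - Δ_3) = 18.
Solving the tridiagonal system: σ_0 = 2569/312, σ_1 = -475/52, σ_2 = 211/8, σ_3 = -955/52, σ_4 = 1267/104.
On [1, 2], with S_1(x) = a_1 + b_1·(x - 1) + c_1·(x - 1)² + d_1·(x - 1)³: c_1 = σ_1/2 = -475/104, d_1 = (σ_2 - σ_1)/(6h_1) = 1231/208, b_1 = Δ_1 - h_1(2σ_1 + σ_2)/6 = -905/208.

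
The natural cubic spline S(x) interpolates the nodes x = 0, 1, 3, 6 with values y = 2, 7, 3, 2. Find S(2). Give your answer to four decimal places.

Let σ_i = S''(x_i). Step sizes h_i = 1, 2, 3; slopes of the chords Δ_i = (y_(i+1) - y_i)/h_i = 5, -2, -1/3.
  1·σ_0 + 6·σ_1 + 2·σ_2 = 6(Δ_1 - Δ_0) = -42
  2·σ_1 + 10·σ_2 + 3·σ_3 = 6(Δ_2 - Δ_1) = 10
Natural end conditions: σ_0 = σ_3 = 0.
Solving: σ_0 = 0, σ_1 = -55/7, σ_2 = 18/7, σ_3 = 0.
On [1, 3], S(x) = 7 + 50/21·(x - 1) - 55/14·(x - 1)² + 73/84·(x - 1)³.
With (x - 1) = 1: S(2) = 177/28.

6.3214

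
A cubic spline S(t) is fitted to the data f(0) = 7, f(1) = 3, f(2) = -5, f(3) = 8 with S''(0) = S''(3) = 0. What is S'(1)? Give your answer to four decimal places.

-8.9333

Write m_i for S''(x_i). With h_i = 1, 1, 1 and divided differences Δ_i = -4, -8, 13, the continuity of S' gives the tridiagonal system
  1·m_0 + 4·m_1 + 1·m_2 = 6(Δ_1 - Δ_0) = -24
  1·m_1 + 4·m_2 + 1·m_3 = 6(Δ_2 - Δ_1) = 126
Natural end conditions: m_0 = m_3 = 0.
Solving the tridiagonal system: m_0 = 0, m_1 = -74/5, m_2 = 176/5, m_3 = 0.
On [1, 2], S'(t) = b_1 + 2c_1·(t - 1) + 3d_1·(t - 1)² with b_1 = Δ_1 - h_1(2m_1 + m_2)/6 = -134/15, c_1 = m_1/2 = -37/5, d_1 = (m_2 - m_1)/(6h_1) = 25/3. So S'(1) = -134/15.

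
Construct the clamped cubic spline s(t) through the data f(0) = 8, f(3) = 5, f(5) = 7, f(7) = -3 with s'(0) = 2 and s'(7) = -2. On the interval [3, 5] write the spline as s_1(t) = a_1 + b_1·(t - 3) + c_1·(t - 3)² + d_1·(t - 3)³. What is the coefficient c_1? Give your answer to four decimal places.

2.1351

Let M_i = s''(x_i). Step sizes h_i = 3, 2, 2; slopes of the chords Δ_i = (y_(i+1) - y_i)/h_i = -1, 1, -5.
  3·M_0 + 10·M_1 + 2·M_2 = 6(Δ_1 - Δ_0) = 12
  2·M_1 + 8·M_2 + 2·M_3 = 6(Δ_2 - Δ_1) = -36
Clamped end conditions give two more equations: 2h_0·M_0 + h_0·M_1 = 6(Δ_0 - s'(0)) = -18 and h_2·M_2 + 2h_2·M_3 = 6(s'(7) - Δ_2) = 18.
Hence M_0 = -190/37, M_1 = 158/37, M_2 = -283/37, M_3 = 308/37.
On [3, 5], with s_1(t) = a_1 + b_1·(t - 3) + c_1·(t - 3)² + d_1·(t - 3)³: c_1 = M_1/2 = 79/37, d_1 = (M_2 - M_1)/(6h_1) = -147/148, b_1 = Δ_1 - h_1(2M_1 + M_2)/6 = 26/37.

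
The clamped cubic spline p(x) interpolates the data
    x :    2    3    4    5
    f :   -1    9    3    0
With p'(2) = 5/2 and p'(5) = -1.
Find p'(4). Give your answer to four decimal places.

-7.5667

Let M_i = p''(x_i). Step sizes h_i = 1, 1, 1; slopes of the chords Δ_i = (y_(i+1) - y_i)/h_i = 10, -6, -3.
  1·M_0 + 4·M_1 + 1·M_2 = 6(Δ_1 - Δ_0) = -96
  1·M_1 + 4·M_2 + 1·M_3 = 6(Δ_2 - Δ_1) = 18
Clamped end conditions give two more equations: 2h_0·M_0 + h_0·M_1 = 6(Δ_0 - p'(2)) = 45 and h_2·M_2 + 2h_2·M_3 = 6(p'(5) - Δ_2) = 12.
Solving the tridiagonal system: M_0 = 622/15, M_1 = -569/15, M_2 = 214/15, M_3 = -17/15.
On [4, 5], p'(x) = b_2 + 2c_2·(x - 4) + 3d_2·(x - 4)² with b_2 = Δ_2 - h_2(2M_2 + M_3)/6 = -227/30, c_2 = M_2/2 = 107/15, d_2 = (M_3 - M_2)/(6h_2) = -77/30. So p'(4) = -227/30.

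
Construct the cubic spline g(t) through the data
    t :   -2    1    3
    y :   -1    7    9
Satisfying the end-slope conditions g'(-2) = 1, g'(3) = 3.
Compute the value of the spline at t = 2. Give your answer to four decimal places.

7.6000

Write M_i for g''(x_i). With h_i = 3, 2 and divided differences Δ_i = 8/3, 1, the continuity of g' gives the tridiagonal system
  3·M_0 + 10·M_1 + 2·M_2 = 6(Δ_1 - Δ_0) = -10
Clamped end conditions give two more equations: 2h_0·M_0 + h_0·M_1 = 6(Δ_0 - g'(-2)) = 10 and h_1·M_1 + 2h_1·M_2 = 6(g'(3) - Δ_1) = 12.
Hence M_0 = 46/15, M_1 = -14/5, M_2 = 22/5.
On [1, 3], g(t) = 7 + 7/5·(t - 1) - 7/5·(t - 1)² + 3/5·(t - 1)³.
With (t - 1) = 1: g(2) = 38/5.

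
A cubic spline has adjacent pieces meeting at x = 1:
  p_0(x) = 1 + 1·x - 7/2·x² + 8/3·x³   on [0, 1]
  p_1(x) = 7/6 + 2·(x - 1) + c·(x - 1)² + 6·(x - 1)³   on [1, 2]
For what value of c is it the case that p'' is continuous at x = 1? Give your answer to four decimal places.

p_0''(x) = -7 + 16·x, so p_0''(1) = 9. On the right, p_1''(1) = 2c, so c = 9/2.

4.5000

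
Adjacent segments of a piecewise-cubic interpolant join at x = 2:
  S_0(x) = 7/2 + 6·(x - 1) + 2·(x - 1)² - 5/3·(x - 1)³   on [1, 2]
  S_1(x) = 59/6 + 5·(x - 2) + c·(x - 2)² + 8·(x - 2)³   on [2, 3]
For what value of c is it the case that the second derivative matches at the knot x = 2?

-3

S_0''(x) = 4 - 10·(x - 1), so S_0''(2) = -6. On the right, S_1''(2) = 2c, so c = -3.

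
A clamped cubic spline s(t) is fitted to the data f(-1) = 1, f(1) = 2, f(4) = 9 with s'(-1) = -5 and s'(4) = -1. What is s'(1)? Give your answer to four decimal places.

3.5500

Put m_i = s'' at the i-th knot. Here h = (2, 3) and Δ = (1/2, 7/3), so the interior equations h_(i-1)·m_(i-1) + 2(h_(i-1)+h_i)·m_i + h_i·m_(i+1) = 6(Δ_i − Δ_(i-1)) read
  2·m_0 + 10·m_1 + 3·m_2 = 6(Δ_1 - Δ_0) = 11
Clamped end conditions give two more equations: 2h_0·m_0 + h_0·m_1 = 6(Δ_0 - s'(-1)) = 33 and h_1·m_1 + 2h_1·m_2 = 6(s'(4) - Δ_1) = -20.
Hence m_0 = 159/20, m_1 = 3/5, m_2 = -109/30.
On [1, 4], s'(t) = b_1 + 2c_1·(t - 1) + 3d_1·(t - 1)² with b_1 = Δ_1 - h_1(2m_1 + m_2)/6 = 71/20, c_1 = m_1/2 = 3/10, d_1 = (m_2 - m_1)/(6h_1) = -127/540. So s'(1) = 71/20.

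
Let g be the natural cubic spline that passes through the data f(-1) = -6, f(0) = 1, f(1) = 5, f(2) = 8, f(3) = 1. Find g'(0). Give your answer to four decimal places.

Let m_i = g''(x_i). Step sizes h_i = 1, 1, 1, 1; slopes of the chords Δ_i = (y_(i+1) - y_i)/h_i = 7, 4, 3, -7.
  1·m_0 + 4·m_1 + 1·m_2 = 6(Δ_1 - Δ_0) = -18
  1·m_1 + 4·m_2 + 1·m_3 = 6(Δ_2 - Δ_1) = -6
  1·m_2 + 4·m_3 + 1·m_4 = 6(Δ_3 - Δ_2) = -60
Natural end conditions: m_0 = m_4 = 0.
Hence m_0 = 0, m_1 = -153/28, m_2 = 27/7, m_3 = -447/28, m_4 = 0.
On [0, 1], g'(x) = b_1 + 2c_1·x + 3d_1·x² with b_1 = Δ_1 - h_1(2m_1 + m_2)/6 = 145/28, c_1 = m_1/2 = -153/56, d_1 = (m_2 - m_1)/(6h_1) = 87/56. So g'(0) = 145/28.

5.1786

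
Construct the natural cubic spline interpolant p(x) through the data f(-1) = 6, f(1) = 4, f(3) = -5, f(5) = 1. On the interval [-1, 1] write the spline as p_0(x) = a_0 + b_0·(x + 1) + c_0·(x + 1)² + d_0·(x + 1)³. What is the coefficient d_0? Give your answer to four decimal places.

-0.3583

Let m_i = p''(x_i). Step sizes h_i = 2, 2, 2; slopes of the chords Δ_i = (y_(i+1) - y_i)/h_i = -1, -9/2, 3.
  2·m_0 + 8·m_1 + 2·m_2 = 6(Δ_1 - Δ_0) = -21
  2·m_1 + 8·m_2 + 2·m_3 = 6(Δ_2 - Δ_1) = 45
Natural end conditions: m_0 = m_3 = 0.
Solving the tridiagonal system: m_0 = 0, m_1 = -43/10, m_2 = 67/10, m_3 = 0.
On [-1, 1], with p_0(x) = a_0 + b_0·(x + 1) + c_0·(x + 1)² + d_0·(x + 1)³: c_0 = m_0/2 = 0, d_0 = (m_1 - m_0)/(6h_0) = -43/120, b_0 = Δ_0 - h_0(2m_0 + m_1)/6 = 13/30.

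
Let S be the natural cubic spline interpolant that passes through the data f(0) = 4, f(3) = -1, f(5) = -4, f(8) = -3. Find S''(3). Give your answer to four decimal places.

Write σ_i for S''(x_i). With h_i = 3, 2, 3 and divided differences Δ_i = -5/3, -3/2, 1/3, the continuity of S' gives the tridiagonal system
  3·σ_0 + 10·σ_1 + 2·σ_2 = 6(Δ_1 - Δ_0) = 1
  2·σ_1 + 10·σ_2 + 3·σ_3 = 6(Δ_2 - Δ_1) = 11
Natural end conditions: σ_0 = σ_3 = 0.
Solving the tridiagonal system: σ_0 = 0, σ_1 = -1/8, σ_2 = 9/8, σ_3 = 0.

-0.1250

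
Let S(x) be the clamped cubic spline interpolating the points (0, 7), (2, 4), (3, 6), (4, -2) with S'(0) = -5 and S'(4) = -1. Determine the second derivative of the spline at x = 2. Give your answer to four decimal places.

Put σ_i = S'' at the i-th knot. Here h = (2, 1, 1) and Δ = (-3/2, 2, -8), so the interior equations h_(i-1)·σ_(i-1) + 2(h_(i-1)+h_i)·σ_i + h_i·σ_(i+1) = 6(Δ_i − Δ_(i-1)) read
  2·σ_0 + 6·σ_1 + 1·σ_2 = 6(Δ_1 - Δ_0) = 21
  1·σ_1 + 4·σ_2 + 1·σ_3 = 6(Δ_2 - Δ_1) = -60
Clamped end conditions give two more equations: 2h_0·σ_0 + h_0·σ_1 = 6(Δ_0 - S'(0)) = 21 and h_2·σ_2 + 2h_2·σ_3 = 6(S'(4) - Δ_2) = 42.
Hence σ_0 = 37/22, σ_1 = 157/22, σ_2 = -277/11, σ_3 = 739/22.

7.1364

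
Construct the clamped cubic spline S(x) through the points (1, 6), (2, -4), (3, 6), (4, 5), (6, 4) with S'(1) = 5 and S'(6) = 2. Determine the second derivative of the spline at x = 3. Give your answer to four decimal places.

-31.9390

With M_i denoting the second derivative at x_i, h_i = 1, 1, 1, 2, and Δ_i = (y_(i+1) − y_i)/h_i = -10, 10, -1, -1/2:
  1·M_0 + 4·M_1 + 1·M_2 = 6(Δ_1 - Δ_0) = 120
  1·M_1 + 4·M_2 + 1·M_3 = 6(Δ_2 - Δ_1) = -66
  1·M_2 + 6·M_3 + 2·M_4 = 6(Δ_3 - Δ_2) = 3
Clamped end conditions give two more equations: 2h_0·M_0 + h_0·M_1 = 6(Δ_0 - S'(1)) = -90 and h_3·M_3 + 2h_3·M_4 = 6(S'(6) - Δ_3) = 15.
Forward elimination and back-substitution give M_0 = -5997/82, M_1 = 2307/41, M_2 = -2619/82, M_3 = 225/41, M_4 = 165/164.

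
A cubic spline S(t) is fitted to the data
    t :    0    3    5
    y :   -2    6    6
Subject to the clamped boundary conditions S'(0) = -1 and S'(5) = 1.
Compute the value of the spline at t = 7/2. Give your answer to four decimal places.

6.3281

Write σ_i for S''(x_i). With h_i = 3, 2 and divided differences Δ_i = 8/3, 0, the continuity of S' gives the tridiagonal system
  3·σ_0 + 10·σ_1 + 2·σ_2 = 6(Δ_1 - Δ_0) = -16
Clamped end conditions give two more equations: 2h_0·σ_0 + h_0·σ_1 = 6(Δ_0 - S'(0)) = 22 and h_1·σ_1 + 2h_1·σ_2 = 6(S'(5) - Δ_1) = 6.
Solving the tridiagonal system: σ_0 = 17/3, σ_1 = -4, σ_2 = 7/2.
On [3, 5], S(t) = 6 + 3/2·(t - 3) - 2·(t - 3)² + 5/8·(t - 3)³.
With (t - 3) = 1/2: S(7/2) = 405/64.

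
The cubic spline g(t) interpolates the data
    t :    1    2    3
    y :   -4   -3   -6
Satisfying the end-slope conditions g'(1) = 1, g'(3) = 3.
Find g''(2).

Let σ_i = g''(x_i). Step sizes h_i = 1, 1; slopes of the chords Δ_i = (y_(i+1) - y_i)/h_i = 1, -3.
  1·σ_0 + 4·σ_1 + 1·σ_2 = 6(Δ_1 - Δ_0) = -24
Clamped end conditions give two more equations: 2h_0·σ_0 + h_0·σ_1 = 6(Δ_0 - g'(1)) = 0 and h_1·σ_1 + 2h_1·σ_2 = 6(g'(3) - Δ_1) = 36.
Solving the tridiagonal system: σ_0 = 7, σ_1 = -14, σ_2 = 25.

-14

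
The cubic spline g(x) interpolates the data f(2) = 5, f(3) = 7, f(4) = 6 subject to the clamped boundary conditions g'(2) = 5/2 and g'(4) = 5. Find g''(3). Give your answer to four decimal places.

Put M_i = g'' at the i-th knot. Here h = (1, 1) and Δ = (2, -1), so the interior equations h_(i-1)·M_(i-1) + 2(h_(i-1)+h_i)·M_i + h_i·M_(i+1) = 6(Δ_i − Δ_(i-1)) read
  1·M_0 + 4·M_1 + 1·M_2 = 6(Δ_1 - Δ_0) = -18
Clamped end conditions give two more equations: 2h_0·M_0 + h_0·M_1 = 6(Δ_0 - g'(2)) = -3 and h_1·M_1 + 2h_1·M_2 = 6(g'(4) - Δ_1) = 36.
Hence M_0 = 17/4, M_1 = -23/2, M_2 = 95/4.

-11.5000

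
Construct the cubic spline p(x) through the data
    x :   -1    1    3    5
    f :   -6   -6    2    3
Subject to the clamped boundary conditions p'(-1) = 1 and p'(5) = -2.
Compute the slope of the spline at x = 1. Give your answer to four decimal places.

With m_i denoting the second derivative at x_i, h_i = 2, 2, 2, and Δ_i = (y_(i+1) − y_i)/h_i = 0, 4, 1/2:
  2·m_0 + 8·m_1 + 2·m_2 = 6(Δ_1 - Δ_0) = 24
  2·m_1 + 8·m_2 + 2·m_3 = 6(Δ_2 - Δ_1) = -21
Clamped end conditions give two more equations: 2h_0·m_0 + h_0·m_1 = 6(Δ_0 - p'(-1)) = -6 and h_2·m_2 + 2h_2·m_3 = 6(p'(5) - Δ_2) = -15.
Forward elimination and back-substitution give m_0 = -39/10, m_1 = 24/5, m_2 = -33/10, m_3 = -21/10.
On [1, 3], p'(x) = b_1 + 2c_1·(x - 1) + 3d_1·(x - 1)² with b_1 = Δ_1 - h_1(2m_1 + m_2)/6 = 19/10, c_1 = m_1/2 = 12/5, d_1 = (m_2 - m_1)/(6h_1) = -27/40. So p'(1) = 19/10.

1.9000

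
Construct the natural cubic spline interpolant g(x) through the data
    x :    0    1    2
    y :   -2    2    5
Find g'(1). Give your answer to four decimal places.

3.5000

Write M_i for g''(x_i). With h_i = 1, 1 and divided differences Δ_i = 4, 3, the continuity of g' gives the tridiagonal system
  1·M_0 + 4·M_1 + 1·M_2 = 6(Δ_1 - Δ_0) = -6
Natural end conditions: M_0 = M_2 = 0.
Forward elimination and back-substitution give M_0 = 0, M_1 = -3/2, M_2 = 0.
On [1, 2], g'(x) = b_1 + 2c_1·(x - 1) + 3d_1·(x - 1)² with b_1 = Δ_1 - h_1(2M_1 + M_2)/6 = 7/2, c_1 = M_1/2 = -3/4, d_1 = (M_2 - M_1)/(6h_1) = 1/4. So g'(1) = 7/2.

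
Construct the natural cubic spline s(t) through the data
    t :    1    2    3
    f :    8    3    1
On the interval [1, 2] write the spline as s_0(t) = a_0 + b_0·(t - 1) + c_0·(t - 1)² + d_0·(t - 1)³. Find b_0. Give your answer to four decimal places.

Let M_i = s''(x_i). Step sizes h_i = 1, 1; slopes of the chords Δ_i = (y_(i+1) - y_i)/h_i = -5, -2.
  1·M_0 + 4·M_1 + 1·M_2 = 6(Δ_1 - Δ_0) = 18
Natural end conditions: M_0 = M_2 = 0.
Solving the tridiagonal system: M_0 = 0, M_1 = 9/2, M_2 = 0.
On [1, 2], with s_0(t) = a_0 + b_0·(t - 1) + c_0·(t - 1)² + d_0·(t - 1)³: c_0 = M_0/2 = 0, d_0 = (M_1 - M_0)/(6h_0) = 3/4, b_0 = Δ_0 - h_0(2M_0 + M_1)/6 = -23/4.

-5.7500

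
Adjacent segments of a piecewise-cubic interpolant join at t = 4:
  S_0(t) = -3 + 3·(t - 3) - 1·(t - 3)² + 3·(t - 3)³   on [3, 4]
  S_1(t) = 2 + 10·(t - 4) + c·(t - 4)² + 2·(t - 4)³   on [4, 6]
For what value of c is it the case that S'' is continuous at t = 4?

8

S_0''(t) = -2 + 18·(t - 3), so S_0''(4) = 16. On the right, S_1''(4) = 2c, so c = 8.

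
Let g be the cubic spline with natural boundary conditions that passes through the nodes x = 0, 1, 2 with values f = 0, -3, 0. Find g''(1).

Let M_i = g''(x_i). Step sizes h_i = 1, 1; slopes of the chords Δ_i = (y_(i+1) - y_i)/h_i = -3, 3.
  1·M_0 + 4·M_1 + 1·M_2 = 6(Δ_1 - Δ_0) = 36
Natural end conditions: M_0 = M_2 = 0.
Hence M_0 = 0, M_1 = 9, M_2 = 0.

9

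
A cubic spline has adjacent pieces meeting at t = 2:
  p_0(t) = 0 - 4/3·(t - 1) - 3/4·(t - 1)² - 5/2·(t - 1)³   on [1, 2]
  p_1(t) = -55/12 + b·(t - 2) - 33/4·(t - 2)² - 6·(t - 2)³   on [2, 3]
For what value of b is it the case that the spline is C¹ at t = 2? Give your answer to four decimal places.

-10.3333

p_0'(t) = -4/3 - 3/2·(t - 1) - 15/2·(t - 1)², so p_0'(2) = -31/3. On the right, p_1'(2) = b, so b = -31/3.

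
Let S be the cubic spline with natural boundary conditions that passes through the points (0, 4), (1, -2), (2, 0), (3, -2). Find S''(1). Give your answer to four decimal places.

14.4000

Put σ_i = S'' at the i-th knot. Here h = (1, 1, 1) and Δ = (-6, 2, -2), so the interior equations h_(i-1)·σ_(i-1) + 2(h_(i-1)+h_i)·σ_i + h_i·σ_(i+1) = 6(Δ_i − Δ_(i-1)) read
  1·σ_0 + 4·σ_1 + 1·σ_2 = 6(Δ_1 - Δ_0) = 48
  1·σ_1 + 4·σ_2 + 1·σ_3 = 6(Δ_2 - Δ_1) = -24
Natural end conditions: σ_0 = σ_3 = 0.
Hence σ_0 = 0, σ_1 = 72/5, σ_2 = -48/5, σ_3 = 0.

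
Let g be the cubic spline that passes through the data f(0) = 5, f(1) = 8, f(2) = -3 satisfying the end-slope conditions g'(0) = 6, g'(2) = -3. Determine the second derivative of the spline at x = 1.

Let σ_i = g''(x_i). Step sizes h_i = 1, 1; slopes of the chords Δ_i = (y_(i+1) - y_i)/h_i = 3, -11.
  1·σ_0 + 4·σ_1 + 1·σ_2 = 6(Δ_1 - Δ_0) = -84
Clamped end conditions give two more equations: 2h_0·σ_0 + h_0·σ_1 = 6(Δ_0 - g'(0)) = -18 and h_1·σ_1 + 2h_1·σ_2 = 6(g'(2) - Δ_1) = 48.
Solving the tridiagonal system: σ_0 = 15/2, σ_1 = -33, σ_2 = 81/2.

-33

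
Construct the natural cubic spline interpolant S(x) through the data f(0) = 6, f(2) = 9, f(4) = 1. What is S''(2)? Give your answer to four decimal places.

-4.1250

Let M_i = S''(x_i). Step sizes h_i = 2, 2; slopes of the chords Δ_i = (y_(i+1) - y_i)/h_i = 3/2, -4.
  2·M_0 + 8·M_1 + 2·M_2 = 6(Δ_1 - Δ_0) = -33
Natural end conditions: M_0 = M_2 = 0.
Solving the tridiagonal system: M_0 = 0, M_1 = -33/8, M_2 = 0.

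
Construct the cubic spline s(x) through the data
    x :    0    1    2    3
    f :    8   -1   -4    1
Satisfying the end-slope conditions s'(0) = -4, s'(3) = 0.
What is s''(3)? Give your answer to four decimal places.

-22.5333

Put m_i = s'' at the i-th knot. Here h = (1, 1, 1) and Δ = (-9, -3, 5), so the interior equations h_(i-1)·m_(i-1) + 2(h_(i-1)+h_i)·m_i + h_i·m_(i+1) = 6(Δ_i − Δ_(i-1)) read
  1·m_0 + 4·m_1 + 1·m_2 = 6(Δ_1 - Δ_0) = 36
  1·m_1 + 4·m_2 + 1·m_3 = 6(Δ_2 - Δ_1) = 48
Clamped end conditions give two more equations: 2h_0·m_0 + h_0·m_1 = 6(Δ_0 - s'(0)) = -30 and h_2·m_2 + 2h_2·m_3 = 6(s'(3) - Δ_2) = -30.
Hence m_0 = -302/15, m_1 = 154/15, m_2 = 226/15, m_3 = -338/15.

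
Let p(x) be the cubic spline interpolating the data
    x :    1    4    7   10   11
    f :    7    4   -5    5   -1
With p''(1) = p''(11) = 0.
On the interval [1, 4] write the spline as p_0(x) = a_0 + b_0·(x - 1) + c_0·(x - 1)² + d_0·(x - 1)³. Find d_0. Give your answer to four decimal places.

Write m_i for p''(x_i). With h_i = 3, 3, 3, 1 and divided differences Δ_i = -1, -3, 10/3, -6, the continuity of p' gives the tridiagonal system
  3·m_0 + 12·m_1 + 3·m_2 = 6(Δ_1 - Δ_0) = -12
  3·m_1 + 12·m_2 + 3·m_3 = 6(Δ_2 - Δ_1) = 38
  3·m_2 + 8·m_3 + 1·m_4 = 6(Δ_3 - Δ_2) = -56
Natural end conditions: m_0 = m_4 = 0.
Solving the tridiagonal system: m_0 = 0, m_1 = -205/81, m_2 = 496/81, m_3 = -251/27, m_4 = 0.
On [1, 4], with p_0(x) = a_0 + b_0·(x - 1) + c_0·(x - 1)² + d_0·(x - 1)³: c_0 = m_0/2 = 0, d_0 = (m_1 - m_0)/(6h_0) = -205/1458, b_0 = Δ_0 - h_0(2m_0 + m_1)/6 = 43/162.

-0.1406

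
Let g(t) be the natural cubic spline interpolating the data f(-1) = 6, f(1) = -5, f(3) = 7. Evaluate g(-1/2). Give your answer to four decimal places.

1.9023

With m_i denoting the second derivative at x_i, h_i = 2, 2, and Δ_i = (y_(i+1) − y_i)/h_i = -11/2, 6:
  2·m_0 + 8·m_1 + 2·m_2 = 6(Δ_1 - Δ_0) = 69
Natural end conditions: m_0 = m_2 = 0.
Solving the tridiagonal system: m_0 = 0, m_1 = 69/8, m_2 = 0.
On [-1, 1], g(t) = 6 - 67/8·(t + 1) + 0·(t + 1)² + 23/32·(t + 1)³.
With (t + 1) = 1/2: g(-1/2) = 487/256.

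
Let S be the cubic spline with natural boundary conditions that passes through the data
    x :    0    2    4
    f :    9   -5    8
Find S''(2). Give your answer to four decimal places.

10.1250

Let M_i = S''(x_i). Step sizes h_i = 2, 2; slopes of the chords Δ_i = (y_(i+1) - y_i)/h_i = -7, 13/2.
  2·M_0 + 8·M_1 + 2·M_2 = 6(Δ_1 - Δ_0) = 81
Natural end conditions: M_0 = M_2 = 0.
Hence M_0 = 0, M_1 = 81/8, M_2 = 0.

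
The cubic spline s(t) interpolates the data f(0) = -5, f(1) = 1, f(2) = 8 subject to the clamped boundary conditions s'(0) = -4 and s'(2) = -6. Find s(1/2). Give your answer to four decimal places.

-4.0313

With M_i denoting the second derivative at x_i, h_i = 1, 1, and Δ_i = (y_(i+1) − y_i)/h_i = 6, 7:
  1·M_0 + 4·M_1 + 1·M_2 = 6(Δ_1 - Δ_0) = 6
Clamped end conditions give two more equations: 2h_0·M_0 + h_0·M_1 = 6(Δ_0 - s'(0)) = 60 and h_1·M_1 + 2h_1·M_2 = 6(s'(2) - Δ_1) = -78.
Forward elimination and back-substitution give M_0 = 55/2, M_1 = 5, M_2 = -83/2.
On [0, 1], s(t) = -5 - 4·t + 55/4·t² - 15/4·t³.
With t = 1/2: s(1/2) = -129/32.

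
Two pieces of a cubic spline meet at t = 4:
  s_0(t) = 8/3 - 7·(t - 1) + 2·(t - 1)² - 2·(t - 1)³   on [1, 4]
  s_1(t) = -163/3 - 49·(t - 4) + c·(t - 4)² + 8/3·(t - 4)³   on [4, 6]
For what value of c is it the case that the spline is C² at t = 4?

-16

s_0''(t) = 4 - 12·(t - 1), so s_0''(4) = -32. On the right, s_1''(4) = 2c, so c = -16.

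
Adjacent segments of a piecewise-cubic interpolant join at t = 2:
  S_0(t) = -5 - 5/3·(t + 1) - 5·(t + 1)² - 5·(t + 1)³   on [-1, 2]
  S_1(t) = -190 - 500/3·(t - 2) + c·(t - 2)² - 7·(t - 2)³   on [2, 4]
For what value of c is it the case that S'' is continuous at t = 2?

-50

S_0''(t) = -10 - 30·(t + 1), so S_0''(2) = -100. On the right, S_1''(2) = 2c, so c = -50.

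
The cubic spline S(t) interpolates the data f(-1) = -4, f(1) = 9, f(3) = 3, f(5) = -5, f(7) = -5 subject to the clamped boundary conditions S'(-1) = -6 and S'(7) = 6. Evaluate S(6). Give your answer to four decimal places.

-7.2567

With m_i denoting the second derivative at x_i, h_i = 2, 2, 2, 2, and Δ_i = (y_(i+1) − y_i)/h_i = 13/2, -3, -4, 0:
  2·m_0 + 8·m_1 + 2·m_2 = 6(Δ_1 - Δ_0) = -57
  2·m_1 + 8·m_2 + 2·m_3 = 6(Δ_2 - Δ_1) = -6
  2·m_2 + 8·m_3 + 2·m_4 = 6(Δ_3 - Δ_2) = 24
Clamped end conditions give two more equations: 2h_0·m_0 + h_0·m_1 = 6(Δ_0 - S'(-1)) = 75 and h_3·m_3 + 2h_3·m_4 = 6(S'(7) - Δ_3) = 36.
Solving: m_0 = 2901/112, m_1 = -801/56, m_2 = 45/16, m_3 = 3/56, m_4 = 1005/112.
On [5, 7], S(t) = -5 - 339/112·(t - 5) + 3/112·(t - 5)² + 333/448·(t - 5)³.
With (t - 5) = 1: S(6) = -3251/448.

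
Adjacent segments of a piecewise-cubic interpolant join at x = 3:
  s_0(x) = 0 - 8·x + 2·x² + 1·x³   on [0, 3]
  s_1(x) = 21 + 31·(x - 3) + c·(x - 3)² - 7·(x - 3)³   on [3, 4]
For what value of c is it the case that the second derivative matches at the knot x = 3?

11

s_0''(x) = 4 + 6·x, so s_0''(3) = 22. On the right, s_1''(3) = 2c, so c = 11.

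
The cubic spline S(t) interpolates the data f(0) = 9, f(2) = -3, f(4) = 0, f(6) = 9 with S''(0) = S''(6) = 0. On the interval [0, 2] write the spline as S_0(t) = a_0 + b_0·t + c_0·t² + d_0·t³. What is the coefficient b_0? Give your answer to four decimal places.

-7.8000

Put M_i = S'' at the i-th knot. Here h = (2, 2, 2) and Δ = (-6, 3/2, 9/2), so the interior equations h_(i-1)·M_(i-1) + 2(h_(i-1)+h_i)·M_i + h_i·M_(i+1) = 6(Δ_i − Δ_(i-1)) read
  2·M_0 + 8·M_1 + 2·M_2 = 6(Δ_1 - Δ_0) = 45
  2·M_1 + 8·M_2 + 2·M_3 = 6(Δ_2 - Δ_1) = 18
Natural end conditions: M_0 = M_3 = 0.
Forward elimination and back-substitution give M_0 = 0, M_1 = 27/5, M_2 = 9/10, M_3 = 0.
On [0, 2], with S_0(t) = a_0 + b_0·t + c_0·t² + d_0·t³: c_0 = M_0/2 = 0, d_0 = (M_1 - M_0)/(6h_0) = 9/20, b_0 = Δ_0 - h_0(2M_0 + M_1)/6 = -39/5.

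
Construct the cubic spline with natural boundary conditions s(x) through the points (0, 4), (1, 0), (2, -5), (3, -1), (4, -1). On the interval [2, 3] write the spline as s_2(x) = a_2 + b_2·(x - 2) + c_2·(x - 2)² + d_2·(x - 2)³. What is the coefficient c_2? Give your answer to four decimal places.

8.7857

Write M_i for s''(x_i). With h_i = 1, 1, 1, 1 and divided differences Δ_i = -4, -5, 4, 0, the continuity of s' gives the tridiagonal system
  1·M_0 + 4·M_1 + 1·M_2 = 6(Δ_1 - Δ_0) = -6
  1·M_1 + 4·M_2 + 1·M_3 = 6(Δ_2 - Δ_1) = 54
  1·M_2 + 4·M_3 + 1·M_4 = 6(Δ_3 - Δ_2) = -24
Natural end conditions: M_0 = M_4 = 0.
Solving the tridiagonal system: M_0 = 0, M_1 = -165/28, M_2 = 123/7, M_3 = -291/28, M_4 = 0.
On [2, 3], with s_2(x) = a_2 + b_2·(x - 2) + c_2·(x - 2)² + d_2·(x - 2)³: c_2 = M_2/2 = 123/14, d_2 = (M_3 - M_2)/(6h_2) = -261/56, b_2 = Δ_2 - h_2(2M_2 + M_3)/6 = -1/8.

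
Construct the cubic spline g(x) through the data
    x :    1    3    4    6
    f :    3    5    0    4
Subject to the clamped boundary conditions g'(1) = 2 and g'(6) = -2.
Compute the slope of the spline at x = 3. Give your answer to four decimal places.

Put σ_i = g'' at the i-th knot. Here h = (2, 1, 2) and Δ = (1, -5, 2), so the interior equations h_(i-1)·σ_(i-1) + 2(h_(i-1)+h_i)·σ_i + h_i·σ_(i+1) = 6(Δ_i − Δ_(i-1)) read
  2·σ_0 + 6·σ_1 + 1·σ_2 = 6(Δ_1 - Δ_0) = -36
  1·σ_1 + 6·σ_2 + 2·σ_3 = 6(Δ_2 - Δ_1) = 42
Clamped end conditions give two more equations: 2h_0·σ_0 + h_0·σ_1 = 6(Δ_0 - g'(1)) = -6 and h_2·σ_2 + 2h_2·σ_3 = 6(g'(6) - Δ_2) = -24.
Forward elimination and back-substitution give σ_0 = 49/16, σ_1 = -73/8, σ_2 = 101/8, σ_3 = -197/16.
On [3, 4], g'(x) = b_1 + 2c_1·(x - 3) + 3d_1·(x - 3)² with b_1 = Δ_1 - h_1(2σ_1 + σ_2)/6 = -65/16, c_1 = σ_1/2 = -73/16, d_1 = (σ_2 - σ_1)/(6h_1) = 29/8. So g'(3) = -65/16.

-4.0625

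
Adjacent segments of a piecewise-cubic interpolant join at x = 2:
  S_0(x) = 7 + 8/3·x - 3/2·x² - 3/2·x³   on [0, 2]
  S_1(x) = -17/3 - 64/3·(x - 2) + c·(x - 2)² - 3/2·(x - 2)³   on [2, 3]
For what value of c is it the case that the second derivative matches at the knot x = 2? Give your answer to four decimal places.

-10.5000

S_0''(x) = -3 - 9·x, so S_0''(2) = -21. On the right, S_1''(2) = 2c, so c = -21/2.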